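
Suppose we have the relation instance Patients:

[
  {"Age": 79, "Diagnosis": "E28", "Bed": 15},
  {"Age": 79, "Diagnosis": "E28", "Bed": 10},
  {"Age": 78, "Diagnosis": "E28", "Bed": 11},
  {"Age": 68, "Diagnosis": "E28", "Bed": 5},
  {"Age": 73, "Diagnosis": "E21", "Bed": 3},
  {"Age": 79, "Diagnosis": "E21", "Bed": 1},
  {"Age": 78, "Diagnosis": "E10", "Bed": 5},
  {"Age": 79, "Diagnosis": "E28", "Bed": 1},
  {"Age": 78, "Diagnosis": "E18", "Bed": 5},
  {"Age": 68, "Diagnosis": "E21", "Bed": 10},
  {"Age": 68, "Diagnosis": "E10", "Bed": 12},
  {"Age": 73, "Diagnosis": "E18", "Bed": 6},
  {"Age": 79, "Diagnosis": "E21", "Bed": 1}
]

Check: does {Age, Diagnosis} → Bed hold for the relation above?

No

(Age=79, Diagnosis=E28): 3 rows → Bed takes values {15, 10, 1} — violation
(Age=78, Diagnosis=E28): 1 row → Bed = 11 ✓
(Age=68, Diagnosis=E28): 1 row → Bed = 5 ✓
(Age=73, Diagnosis=E21): 1 row → Bed = 3 ✓
(Age=79, Diagnosis=E21): 2 rows → Bed = 1, 1 ✓
(Age=78, Diagnosis=E10): 1 row → Bed = 5 ✓
(Age=78, Diagnosis=E18): 1 row → Bed = 5 ✓
(Age=68, Diagnosis=E21): 1 row → Bed = 10 ✓
(Age=68, Diagnosis=E10): 1 row → Bed = 12 ✓
(Age=73, Diagnosis=E18): 1 row → Bed = 6 ✓
Two rows agree on {Age, Diagnosis} but differ on Bed, so {Age, Diagnosis} → Bed does not hold.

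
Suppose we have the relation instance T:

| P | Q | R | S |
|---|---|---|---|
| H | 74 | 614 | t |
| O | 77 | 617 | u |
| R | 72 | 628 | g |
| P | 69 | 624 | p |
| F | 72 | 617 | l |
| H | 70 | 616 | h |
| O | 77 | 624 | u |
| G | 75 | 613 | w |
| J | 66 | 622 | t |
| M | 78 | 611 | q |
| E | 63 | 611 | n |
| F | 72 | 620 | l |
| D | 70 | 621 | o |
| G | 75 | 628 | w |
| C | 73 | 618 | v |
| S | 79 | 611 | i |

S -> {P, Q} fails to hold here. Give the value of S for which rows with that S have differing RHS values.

t

S=t: 2 rows → {P,Q} takes values {(H, 74), (J, 66)} — violation
S=u: 2 rows → {P,Q} = (O, 77), (O, 77) ✓
S=g: 1 row → {P,Q} = (R, 72) ✓
S=p: 1 row → {P,Q} = (P, 69) ✓
S=l: 2 rows → {P,Q} = (F, 72), (F, 72) ✓
S=h: 1 row → {P,Q} = (H, 70) ✓
S=w: 2 rows → {P,Q} = (G, 75), (G, 75) ✓
S=q: 1 row → {P,Q} = (M, 78) ✓
S=n: 1 row → {P,Q} = (E, 63) ✓
S=o: 1 row → {P,Q} = (D, 70) ✓
S=v: 1 row → {P,Q} = (C, 73) ✓
S=i: 1 row → {P,Q} = (S, 79) ✓
The only S value with inconsistent RHS is S=t.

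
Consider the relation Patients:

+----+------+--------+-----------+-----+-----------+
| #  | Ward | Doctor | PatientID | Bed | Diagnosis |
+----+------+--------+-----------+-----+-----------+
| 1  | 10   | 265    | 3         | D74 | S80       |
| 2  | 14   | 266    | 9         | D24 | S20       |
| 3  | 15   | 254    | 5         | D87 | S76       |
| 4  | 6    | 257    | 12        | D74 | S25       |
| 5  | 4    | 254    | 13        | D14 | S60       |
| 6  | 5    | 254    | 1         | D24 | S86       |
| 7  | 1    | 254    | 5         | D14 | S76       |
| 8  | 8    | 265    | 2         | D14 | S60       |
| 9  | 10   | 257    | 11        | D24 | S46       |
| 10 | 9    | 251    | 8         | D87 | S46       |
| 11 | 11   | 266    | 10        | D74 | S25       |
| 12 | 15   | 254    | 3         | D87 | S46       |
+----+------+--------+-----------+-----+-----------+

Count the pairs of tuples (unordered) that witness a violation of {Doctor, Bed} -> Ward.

(Doctor=254, Bed=D87): all 2 rows agree on Ward — 0 pairs.
(Doctor=254, Bed=D14): violating pairs (5,7) — 1 pair.

1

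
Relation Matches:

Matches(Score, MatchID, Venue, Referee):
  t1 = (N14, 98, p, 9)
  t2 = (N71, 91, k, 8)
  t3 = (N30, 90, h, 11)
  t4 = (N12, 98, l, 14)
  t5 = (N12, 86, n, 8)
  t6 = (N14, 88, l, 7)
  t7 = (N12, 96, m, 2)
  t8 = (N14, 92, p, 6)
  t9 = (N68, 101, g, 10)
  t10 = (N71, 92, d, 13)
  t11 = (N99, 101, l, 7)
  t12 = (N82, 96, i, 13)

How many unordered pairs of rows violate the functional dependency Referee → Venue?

2

Referee=8: violating pairs (2,5) — 1 pair.
Referee=7: all 2 rows agree on Venue — 0 pairs.
Referee=13: violating pairs (10,12) — 1 pair.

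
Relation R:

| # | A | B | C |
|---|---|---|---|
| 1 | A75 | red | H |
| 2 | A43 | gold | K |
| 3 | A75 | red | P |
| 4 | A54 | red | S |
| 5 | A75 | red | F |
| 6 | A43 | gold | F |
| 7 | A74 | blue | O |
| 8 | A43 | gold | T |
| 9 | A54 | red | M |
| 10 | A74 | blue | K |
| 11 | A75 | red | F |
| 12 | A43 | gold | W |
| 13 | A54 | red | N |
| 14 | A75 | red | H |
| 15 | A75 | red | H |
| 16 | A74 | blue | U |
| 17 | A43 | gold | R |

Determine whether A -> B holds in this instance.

A=A75: rows 1, 3, 5, 11, 14, 15 → B = red, red, red, red, red, red ✓
A=A43: rows 2, 6, 8, 12, 17 → B = gold, gold, gold, gold, gold ✓
A=A54: rows 4, 9, 13 → B = red, red, red ✓
A=A74: rows 7, 10, 16 → B = blue, blue, blue ✓
Every A value is associated with a single B value, so A -> B holds.

Yes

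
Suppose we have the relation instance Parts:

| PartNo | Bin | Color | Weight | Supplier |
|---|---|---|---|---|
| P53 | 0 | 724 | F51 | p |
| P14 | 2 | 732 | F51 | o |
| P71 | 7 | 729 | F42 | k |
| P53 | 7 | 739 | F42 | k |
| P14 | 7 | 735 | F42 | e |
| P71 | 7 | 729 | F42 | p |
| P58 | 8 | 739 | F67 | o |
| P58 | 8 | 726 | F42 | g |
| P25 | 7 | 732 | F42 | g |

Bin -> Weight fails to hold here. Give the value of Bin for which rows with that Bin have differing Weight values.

8

Bin=0: 1 row → Weight = F51 ✓
Bin=2: 1 row → Weight = F51 ✓
Bin=7: 5 rows → Weight = F42, F42, F42, F42, F42 ✓
Bin=8: 2 rows → Weight takes values {F67, F42} — violation
The only Bin value with inconsistent Weight is Bin=8.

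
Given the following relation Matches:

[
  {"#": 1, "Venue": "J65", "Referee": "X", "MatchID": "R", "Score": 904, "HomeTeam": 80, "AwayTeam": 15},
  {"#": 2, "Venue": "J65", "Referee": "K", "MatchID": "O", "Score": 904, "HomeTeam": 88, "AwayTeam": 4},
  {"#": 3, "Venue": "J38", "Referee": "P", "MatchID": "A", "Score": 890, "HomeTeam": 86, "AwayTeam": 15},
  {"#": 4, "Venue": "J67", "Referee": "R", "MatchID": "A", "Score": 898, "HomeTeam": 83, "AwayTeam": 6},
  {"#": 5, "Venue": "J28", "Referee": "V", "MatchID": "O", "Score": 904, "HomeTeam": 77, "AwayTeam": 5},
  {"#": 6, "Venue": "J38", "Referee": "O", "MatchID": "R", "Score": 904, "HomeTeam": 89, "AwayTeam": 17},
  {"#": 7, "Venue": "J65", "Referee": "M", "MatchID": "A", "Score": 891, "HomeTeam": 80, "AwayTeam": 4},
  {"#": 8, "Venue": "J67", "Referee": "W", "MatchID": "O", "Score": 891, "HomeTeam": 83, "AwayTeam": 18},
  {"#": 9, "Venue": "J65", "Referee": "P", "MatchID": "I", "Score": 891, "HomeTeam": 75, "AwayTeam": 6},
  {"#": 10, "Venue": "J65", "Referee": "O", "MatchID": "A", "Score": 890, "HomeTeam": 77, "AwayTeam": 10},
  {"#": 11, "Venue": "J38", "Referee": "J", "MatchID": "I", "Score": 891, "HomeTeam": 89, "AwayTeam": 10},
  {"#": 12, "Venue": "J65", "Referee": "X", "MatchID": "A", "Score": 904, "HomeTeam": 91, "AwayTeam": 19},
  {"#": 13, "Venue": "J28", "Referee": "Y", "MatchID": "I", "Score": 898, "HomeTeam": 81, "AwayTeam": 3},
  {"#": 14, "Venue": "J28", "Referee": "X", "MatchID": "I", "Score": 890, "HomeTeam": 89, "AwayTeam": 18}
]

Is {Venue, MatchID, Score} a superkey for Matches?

All 14 rows have distinct {Venue, MatchID, Score} values, so {Venue, MatchID, Score} → (all attributes) holds and {Venue, MatchID, Score} is a superkey.

Yes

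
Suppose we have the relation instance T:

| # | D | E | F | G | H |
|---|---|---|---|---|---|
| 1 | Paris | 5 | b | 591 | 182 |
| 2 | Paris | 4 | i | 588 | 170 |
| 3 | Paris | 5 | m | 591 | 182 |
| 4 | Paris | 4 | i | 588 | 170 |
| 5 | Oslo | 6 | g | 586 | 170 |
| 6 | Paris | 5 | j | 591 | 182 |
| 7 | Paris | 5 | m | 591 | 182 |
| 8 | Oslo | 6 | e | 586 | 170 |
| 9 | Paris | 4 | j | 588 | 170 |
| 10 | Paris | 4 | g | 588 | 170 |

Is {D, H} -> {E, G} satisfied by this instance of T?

(D=Paris, H=182): rows 1, 3, 6, 7 → {E,G} = (5, 591), (5, 591), (5, 591), (5, 591) ✓
(D=Paris, H=170): rows 2, 4, 9, 10 → {E,G} = (4, 588), (4, 588), (4, 588), (4, 588) ✓
(D=Oslo, H=170): rows 5, 8 → {E,G} = (6, 586), (6, 586) ✓
Every {D, H} value is associated with a single {E, G} value, so {D, H} -> {E, G} holds.

Yes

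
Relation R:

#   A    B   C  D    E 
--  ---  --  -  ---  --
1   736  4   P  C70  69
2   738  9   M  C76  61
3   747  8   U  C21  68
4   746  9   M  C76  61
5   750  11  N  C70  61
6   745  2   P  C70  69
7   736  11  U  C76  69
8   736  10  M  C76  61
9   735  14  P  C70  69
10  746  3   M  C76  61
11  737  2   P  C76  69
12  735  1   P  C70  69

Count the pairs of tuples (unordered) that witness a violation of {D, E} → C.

(D=C70, E=69): all 4 rows agree on C — 0 pairs.
(D=C76, E=61): all 4 rows agree on C — 0 pairs.
(D=C76, E=69): violating pairs (7,11) — 1 pair.

1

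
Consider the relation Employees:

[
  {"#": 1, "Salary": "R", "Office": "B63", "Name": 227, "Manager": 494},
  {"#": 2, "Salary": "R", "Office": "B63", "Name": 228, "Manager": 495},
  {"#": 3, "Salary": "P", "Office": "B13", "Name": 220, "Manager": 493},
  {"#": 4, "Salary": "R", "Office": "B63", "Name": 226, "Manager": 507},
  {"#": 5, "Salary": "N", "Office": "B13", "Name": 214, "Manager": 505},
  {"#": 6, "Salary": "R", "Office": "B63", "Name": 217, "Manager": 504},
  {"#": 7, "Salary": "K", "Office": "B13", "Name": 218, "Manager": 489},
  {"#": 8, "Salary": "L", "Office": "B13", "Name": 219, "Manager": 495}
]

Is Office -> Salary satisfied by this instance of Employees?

No

Office=B63: rows 1, 2, 4, 6 → Salary = R, R, R, R ✓
Office=B13: rows 3, 5, 7, 8 → Salary takes values {P, N, K, L} — violation
Two rows agree on Office but differ on Salary, so Office -> Salary does not hold.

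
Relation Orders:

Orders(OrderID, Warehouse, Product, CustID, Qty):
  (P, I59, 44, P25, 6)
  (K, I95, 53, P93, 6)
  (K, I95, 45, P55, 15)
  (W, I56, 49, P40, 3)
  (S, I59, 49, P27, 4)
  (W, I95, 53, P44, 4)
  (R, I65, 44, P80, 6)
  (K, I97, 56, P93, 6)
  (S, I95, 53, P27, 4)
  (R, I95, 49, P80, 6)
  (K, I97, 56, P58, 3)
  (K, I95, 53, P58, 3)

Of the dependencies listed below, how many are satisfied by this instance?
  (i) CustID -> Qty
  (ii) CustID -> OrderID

(i) CustID -> Qty: every LHS value maps to a single RHS value — holds.
(ii) CustID -> OrderID: every LHS value maps to a single RHS value — holds.
2 of the 2 dependencies hold.

2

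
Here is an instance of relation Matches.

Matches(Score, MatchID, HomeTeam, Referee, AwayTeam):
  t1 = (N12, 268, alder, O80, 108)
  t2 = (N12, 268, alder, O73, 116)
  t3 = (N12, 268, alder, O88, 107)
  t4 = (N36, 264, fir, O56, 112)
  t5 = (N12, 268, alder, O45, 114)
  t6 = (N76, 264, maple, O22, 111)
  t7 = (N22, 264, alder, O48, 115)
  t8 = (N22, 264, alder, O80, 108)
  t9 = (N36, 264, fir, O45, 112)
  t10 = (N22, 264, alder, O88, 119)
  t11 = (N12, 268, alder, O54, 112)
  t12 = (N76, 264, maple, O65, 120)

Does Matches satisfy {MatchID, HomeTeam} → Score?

Yes

(MatchID=268, HomeTeam=alder): rows 1, 2, 3, 5, 11 → Score = N12, N12, N12, N12, N12 ✓
(MatchID=264, HomeTeam=fir): rows 4, 9 → Score = N36, N36 ✓
(MatchID=264, HomeTeam=maple): rows 6, 12 → Score = N76, N76 ✓
(MatchID=264, HomeTeam=alder): rows 7, 8, 10 → Score = N22, N22, N22 ✓
Every {MatchID, HomeTeam} value is associated with a single Score value, so {MatchID, HomeTeam} → Score holds.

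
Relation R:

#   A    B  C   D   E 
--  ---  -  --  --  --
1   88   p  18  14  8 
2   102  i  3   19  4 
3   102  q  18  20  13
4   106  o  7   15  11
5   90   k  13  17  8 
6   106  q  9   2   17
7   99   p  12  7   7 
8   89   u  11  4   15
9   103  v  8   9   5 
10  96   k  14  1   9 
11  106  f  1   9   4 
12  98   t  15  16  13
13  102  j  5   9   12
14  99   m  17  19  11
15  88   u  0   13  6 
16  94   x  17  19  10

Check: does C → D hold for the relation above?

C=18: rows 1, 3 → D takes values {14, 20} — violation
C=3: row 2 → D = 19 ✓
C=7: row 4 → D = 15 ✓
C=13: row 5 → D = 17 ✓
C=9: row 6 → D = 2 ✓
C=12: row 7 → D = 7 ✓
C=11: row 8 → D = 4 ✓
C=8: row 9 → D = 9 ✓
C=14: row 10 → D = 1 ✓
C=1: row 11 → D = 9 ✓
C=15: row 12 → D = 16 ✓
C=5: row 13 → D = 9 ✓
C=17: rows 14, 16 → D = 19, 19 ✓
C=0: row 15 → D = 13 ✓
Two rows agree on C but differ on D, so C → D does not hold.

No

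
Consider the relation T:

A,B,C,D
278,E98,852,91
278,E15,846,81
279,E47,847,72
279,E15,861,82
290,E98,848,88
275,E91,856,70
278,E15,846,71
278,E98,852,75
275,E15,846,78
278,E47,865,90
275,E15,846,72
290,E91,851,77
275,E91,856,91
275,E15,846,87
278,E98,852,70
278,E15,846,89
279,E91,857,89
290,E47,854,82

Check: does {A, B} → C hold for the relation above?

(A=278, B=E98): 3 rows → C = 852, 852, 852 ✓
(A=278, B=E15): 3 rows → C = 846, 846, 846 ✓
(A=279, B=E47): 1 row → C = 847 ✓
(A=279, B=E15): 1 row → C = 861 ✓
(A=290, B=E98): 1 row → C = 848 ✓
(A=275, B=E91): 2 rows → C = 856, 856 ✓
(A=275, B=E15): 3 rows → C = 846, 846, 846 ✓
(A=278, B=E47): 1 row → C = 865 ✓
(A=290, B=E91): 1 row → C = 851 ✓
(A=279, B=E91): 1 row → C = 857 ✓
(A=290, B=E47): 1 row → C = 854 ✓
Every {A, B} value is associated with a single C value, so {A, B} → C holds.

Yes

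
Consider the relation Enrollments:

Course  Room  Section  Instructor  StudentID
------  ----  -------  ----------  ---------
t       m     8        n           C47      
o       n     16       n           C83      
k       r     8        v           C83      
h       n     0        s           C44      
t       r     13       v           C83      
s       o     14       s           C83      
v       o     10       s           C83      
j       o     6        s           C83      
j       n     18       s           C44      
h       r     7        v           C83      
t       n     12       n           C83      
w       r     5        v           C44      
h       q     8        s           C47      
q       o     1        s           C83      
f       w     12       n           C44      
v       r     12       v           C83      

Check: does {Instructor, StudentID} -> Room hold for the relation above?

Yes

(Instructor=n, StudentID=C47): 1 row → Room = m ✓
(Instructor=n, StudentID=C83): 2 rows → Room = n, n ✓
(Instructor=v, StudentID=C83): 4 rows → Room = r, r, r, r ✓
(Instructor=s, StudentID=C44): 2 rows → Room = n, n ✓
(Instructor=s, StudentID=C83): 4 rows → Room = o, o, o, o ✓
(Instructor=v, StudentID=C44): 1 row → Room = r ✓
(Instructor=s, StudentID=C47): 1 row → Room = q ✓
(Instructor=n, StudentID=C44): 1 row → Room = w ✓
Every {Instructor, StudentID} value is associated with a single Room value, so {Instructor, StudentID} -> Room holds.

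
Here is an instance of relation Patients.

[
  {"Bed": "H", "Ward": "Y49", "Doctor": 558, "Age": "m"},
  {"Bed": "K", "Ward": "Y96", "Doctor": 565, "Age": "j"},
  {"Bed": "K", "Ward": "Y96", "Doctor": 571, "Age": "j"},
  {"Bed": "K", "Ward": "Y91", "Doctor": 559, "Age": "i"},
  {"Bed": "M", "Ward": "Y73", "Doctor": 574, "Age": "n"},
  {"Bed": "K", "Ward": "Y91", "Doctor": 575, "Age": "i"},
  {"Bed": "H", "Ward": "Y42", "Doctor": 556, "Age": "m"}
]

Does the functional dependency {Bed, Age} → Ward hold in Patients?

No

(Bed=H, Age=m): 2 rows → Ward takes values {Y49, Y42} — violation
(Bed=K, Age=j): 2 rows → Ward = Y96, Y96 ✓
(Bed=K, Age=i): 2 rows → Ward = Y91, Y91 ✓
(Bed=M, Age=n): 1 row → Ward = Y73 ✓
Two rows agree on {Bed, Age} but differ on Ward, so {Bed, Age} → Ward does not hold.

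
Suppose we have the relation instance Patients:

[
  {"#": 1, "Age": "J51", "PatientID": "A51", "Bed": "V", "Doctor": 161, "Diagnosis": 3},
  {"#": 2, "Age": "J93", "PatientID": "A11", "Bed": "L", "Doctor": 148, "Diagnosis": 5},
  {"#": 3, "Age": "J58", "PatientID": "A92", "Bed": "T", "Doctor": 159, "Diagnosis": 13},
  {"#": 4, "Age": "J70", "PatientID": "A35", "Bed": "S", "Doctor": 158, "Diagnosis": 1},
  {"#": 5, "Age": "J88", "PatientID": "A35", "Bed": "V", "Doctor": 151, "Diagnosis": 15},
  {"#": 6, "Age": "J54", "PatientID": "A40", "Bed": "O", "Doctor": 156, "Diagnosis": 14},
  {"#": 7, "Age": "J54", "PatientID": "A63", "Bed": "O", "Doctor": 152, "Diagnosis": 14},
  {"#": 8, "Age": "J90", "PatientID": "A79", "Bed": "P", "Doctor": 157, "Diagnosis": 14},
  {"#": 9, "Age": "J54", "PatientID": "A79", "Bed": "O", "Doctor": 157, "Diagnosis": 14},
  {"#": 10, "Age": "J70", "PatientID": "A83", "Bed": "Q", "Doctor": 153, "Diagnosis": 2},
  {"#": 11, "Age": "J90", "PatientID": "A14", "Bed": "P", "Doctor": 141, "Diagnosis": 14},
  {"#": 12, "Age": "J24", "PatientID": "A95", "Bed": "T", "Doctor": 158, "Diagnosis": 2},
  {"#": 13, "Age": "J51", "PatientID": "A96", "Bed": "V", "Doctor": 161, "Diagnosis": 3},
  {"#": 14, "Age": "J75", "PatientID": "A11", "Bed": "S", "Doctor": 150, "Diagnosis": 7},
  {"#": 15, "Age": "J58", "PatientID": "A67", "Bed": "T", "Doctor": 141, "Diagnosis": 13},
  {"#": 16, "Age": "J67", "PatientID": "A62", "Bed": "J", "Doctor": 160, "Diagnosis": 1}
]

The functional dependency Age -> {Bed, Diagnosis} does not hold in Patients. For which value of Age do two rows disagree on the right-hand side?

J70

Age=J51: rows 1, 13 → {Bed,Diagnosis} = (V, 3), (V, 3) ✓
Age=J93: row 2 → {Bed,Diagnosis} = (L, 5) ✓
Age=J58: rows 3, 15 → {Bed,Diagnosis} = (T, 13), (T, 13) ✓
Age=J70: rows 4, 10 → {Bed,Diagnosis} takes values {(S, 1), (Q, 2)} — violation
Age=J88: row 5 → {Bed,Diagnosis} = (V, 15) ✓
Age=J54: rows 6, 7, 9 → {Bed,Diagnosis} = (O, 14), (O, 14), (O, 14) ✓
Age=J90: rows 8, 11 → {Bed,Diagnosis} = (P, 14), (P, 14) ✓
Age=J24: row 12 → {Bed,Diagnosis} = (T, 2) ✓
Age=J75: row 14 → {Bed,Diagnosis} = (S, 7) ✓
Age=J67: row 16 → {Bed,Diagnosis} = (J, 1) ✓
The only Age value with inconsistent RHS is Age=J70.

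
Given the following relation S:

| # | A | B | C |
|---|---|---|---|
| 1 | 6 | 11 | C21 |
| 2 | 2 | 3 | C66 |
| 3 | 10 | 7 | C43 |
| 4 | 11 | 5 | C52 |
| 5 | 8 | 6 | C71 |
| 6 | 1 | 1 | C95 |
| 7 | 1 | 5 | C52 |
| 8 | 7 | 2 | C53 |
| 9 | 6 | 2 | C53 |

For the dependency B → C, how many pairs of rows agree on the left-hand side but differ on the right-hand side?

0

B=5: all 2 rows agree on C — 0 pairs.
B=2: all 2 rows agree on C — 0 pairs.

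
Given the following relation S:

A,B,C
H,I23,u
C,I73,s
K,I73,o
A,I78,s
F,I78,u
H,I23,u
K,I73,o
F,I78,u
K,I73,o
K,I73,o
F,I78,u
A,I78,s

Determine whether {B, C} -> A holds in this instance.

(B=I23, C=u): 2 rows → A = H, H ✓
(B=I73, C=s): 1 row → A = C ✓
(B=I73, C=o): 4 rows → A = K, K, K, K ✓
(B=I78, C=s): 2 rows → A = A, A ✓
(B=I78, C=u): 3 rows → A = F, F, F ✓
Every {B, C} value is associated with a single A value, so {B, C} -> A holds.

Yes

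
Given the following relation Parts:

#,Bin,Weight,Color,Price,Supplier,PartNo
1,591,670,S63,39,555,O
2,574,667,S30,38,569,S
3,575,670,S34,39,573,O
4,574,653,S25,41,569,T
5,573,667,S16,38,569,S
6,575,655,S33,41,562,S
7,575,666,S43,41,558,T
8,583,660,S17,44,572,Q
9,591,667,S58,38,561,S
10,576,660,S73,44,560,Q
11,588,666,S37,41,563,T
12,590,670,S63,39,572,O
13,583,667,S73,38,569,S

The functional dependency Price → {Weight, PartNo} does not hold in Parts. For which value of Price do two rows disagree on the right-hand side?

41

Price=39: rows 1, 3, 12 → {Weight,PartNo} = (670, O), (670, O), (670, O) ✓
Price=38: rows 2, 5, 9, 13 → {Weight,PartNo} = (667, S), (667, S), (667, S), (667, S) ✓
Price=41: rows 4, 6, 7, 11 → {Weight,PartNo} takes values {(653, T), (655, S), (666, T)} — violation
Price=44: rows 8, 10 → {Weight,PartNo} = (660, Q), (660, Q) ✓
The only Price value with inconsistent RHS is Price=41.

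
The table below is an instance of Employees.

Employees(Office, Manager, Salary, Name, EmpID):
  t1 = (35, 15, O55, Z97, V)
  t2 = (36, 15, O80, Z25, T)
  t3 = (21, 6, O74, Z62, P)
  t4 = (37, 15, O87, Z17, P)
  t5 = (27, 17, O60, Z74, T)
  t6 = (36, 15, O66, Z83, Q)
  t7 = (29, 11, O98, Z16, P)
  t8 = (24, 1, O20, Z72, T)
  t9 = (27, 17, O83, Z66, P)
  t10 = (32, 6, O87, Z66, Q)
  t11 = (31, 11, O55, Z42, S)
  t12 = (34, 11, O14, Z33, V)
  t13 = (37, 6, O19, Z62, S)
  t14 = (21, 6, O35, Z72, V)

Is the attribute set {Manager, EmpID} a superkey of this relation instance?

Yes

All 14 rows have distinct {Manager, EmpID} values, so {Manager, EmpID} → (all attributes) holds and {Manager, EmpID} is a superkey.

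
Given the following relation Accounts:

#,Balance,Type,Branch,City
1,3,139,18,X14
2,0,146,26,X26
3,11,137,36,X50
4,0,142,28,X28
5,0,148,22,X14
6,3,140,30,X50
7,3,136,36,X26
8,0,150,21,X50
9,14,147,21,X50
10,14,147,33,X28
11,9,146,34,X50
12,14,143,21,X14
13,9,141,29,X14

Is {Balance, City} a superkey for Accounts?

Yes

All 13 rows have distinct {Balance, City} values, so {Balance, City} → (all attributes) holds and {Balance, City} is a superkey.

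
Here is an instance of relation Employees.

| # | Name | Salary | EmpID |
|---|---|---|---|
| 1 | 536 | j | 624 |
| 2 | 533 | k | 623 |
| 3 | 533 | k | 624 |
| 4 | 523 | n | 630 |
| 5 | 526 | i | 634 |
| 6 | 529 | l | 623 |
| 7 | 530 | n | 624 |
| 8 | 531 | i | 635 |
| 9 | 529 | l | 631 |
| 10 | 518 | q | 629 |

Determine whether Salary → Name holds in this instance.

Salary=j: row 1 → Name = 536 ✓
Salary=k: rows 2, 3 → Name = 533, 533 ✓
Salary=n: rows 4, 7 → Name takes values {523, 530} — violation
Salary=i: rows 5, 8 → Name takes values {526, 531} — violation
Salary=l: rows 6, 9 → Name = 529, 529 ✓
Salary=q: row 10 → Name = 518 ✓
Two rows agree on Salary but differ on Name, so Salary → Name does not hold.

No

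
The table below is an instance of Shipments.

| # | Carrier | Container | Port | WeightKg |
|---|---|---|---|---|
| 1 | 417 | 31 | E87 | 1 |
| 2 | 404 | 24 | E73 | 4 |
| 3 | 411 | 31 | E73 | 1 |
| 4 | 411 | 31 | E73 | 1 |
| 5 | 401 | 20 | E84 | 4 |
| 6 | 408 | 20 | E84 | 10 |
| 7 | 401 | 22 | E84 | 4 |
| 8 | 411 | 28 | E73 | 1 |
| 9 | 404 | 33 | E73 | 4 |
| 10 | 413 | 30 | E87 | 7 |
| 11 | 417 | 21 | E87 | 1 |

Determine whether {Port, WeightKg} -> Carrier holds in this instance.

Yes

(Port=E87, WeightKg=1): rows 1, 11 → Carrier = 417, 417 ✓
(Port=E73, WeightKg=4): rows 2, 9 → Carrier = 404, 404 ✓
(Port=E73, WeightKg=1): rows 3, 4, 8 → Carrier = 411, 411, 411 ✓
(Port=E84, WeightKg=4): rows 5, 7 → Carrier = 401, 401 ✓
(Port=E84, WeightKg=10): row 6 → Carrier = 408 ✓
(Port=E87, WeightKg=7): row 10 → Carrier = 413 ✓
Every {Port, WeightKg} value is associated with a single Carrier value, so {Port, WeightKg} -> Carrier holds.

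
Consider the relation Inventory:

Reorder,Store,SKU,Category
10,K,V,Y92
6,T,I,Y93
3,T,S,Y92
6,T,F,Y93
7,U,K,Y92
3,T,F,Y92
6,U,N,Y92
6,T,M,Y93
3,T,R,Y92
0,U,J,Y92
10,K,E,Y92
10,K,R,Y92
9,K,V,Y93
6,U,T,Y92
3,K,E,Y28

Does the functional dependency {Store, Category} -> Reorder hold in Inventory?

No

(Store=K, Category=Y92): 3 rows → Reorder = 10, 10, 10 ✓
(Store=T, Category=Y93): 3 rows → Reorder = 6, 6, 6 ✓
(Store=T, Category=Y92): 3 rows → Reorder = 3, 3, 3 ✓
(Store=U, Category=Y92): 4 rows → Reorder takes values {7, 6, 0} — violation
(Store=K, Category=Y93): 1 row → Reorder = 9 ✓
(Store=K, Category=Y28): 1 row → Reorder = 3 ✓
Two rows agree on {Store, Category} but differ on Reorder, so {Store, Category} -> Reorder does not hold.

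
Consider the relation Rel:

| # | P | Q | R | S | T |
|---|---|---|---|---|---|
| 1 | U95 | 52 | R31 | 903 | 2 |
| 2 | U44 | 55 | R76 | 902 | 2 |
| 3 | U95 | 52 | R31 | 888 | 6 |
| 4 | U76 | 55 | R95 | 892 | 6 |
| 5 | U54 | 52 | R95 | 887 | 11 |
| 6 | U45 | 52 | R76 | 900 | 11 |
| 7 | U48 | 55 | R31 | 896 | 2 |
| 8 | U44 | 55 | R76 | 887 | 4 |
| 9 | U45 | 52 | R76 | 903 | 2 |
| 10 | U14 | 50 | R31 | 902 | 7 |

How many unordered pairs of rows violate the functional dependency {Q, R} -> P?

0

(Q=52, R=R31): all 2 rows agree on P — 0 pairs.
(Q=55, R=R76): all 2 rows agree on P — 0 pairs.
(Q=52, R=R76): all 2 rows agree on P — 0 pairs.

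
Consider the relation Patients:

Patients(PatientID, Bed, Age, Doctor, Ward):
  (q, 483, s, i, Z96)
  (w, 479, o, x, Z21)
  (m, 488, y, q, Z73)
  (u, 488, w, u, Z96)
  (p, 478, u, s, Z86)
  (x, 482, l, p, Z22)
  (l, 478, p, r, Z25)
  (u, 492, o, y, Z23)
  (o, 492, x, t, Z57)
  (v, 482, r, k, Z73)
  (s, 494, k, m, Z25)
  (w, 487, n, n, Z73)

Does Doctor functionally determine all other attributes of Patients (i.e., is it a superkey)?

Yes

All 12 rows have distinct Doctor values, so Doctor → (all attributes) holds and Doctor is a superkey.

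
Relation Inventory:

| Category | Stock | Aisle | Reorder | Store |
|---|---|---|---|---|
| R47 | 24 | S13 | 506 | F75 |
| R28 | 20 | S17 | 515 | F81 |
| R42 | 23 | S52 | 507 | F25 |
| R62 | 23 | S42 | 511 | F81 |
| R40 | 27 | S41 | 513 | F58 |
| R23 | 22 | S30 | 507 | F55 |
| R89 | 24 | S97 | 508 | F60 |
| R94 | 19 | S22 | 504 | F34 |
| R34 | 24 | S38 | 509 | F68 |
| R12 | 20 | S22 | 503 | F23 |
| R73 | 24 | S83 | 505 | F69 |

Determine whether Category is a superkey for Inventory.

Yes

All 11 rows have distinct Category values, so Category → (all attributes) holds and Category is a superkey.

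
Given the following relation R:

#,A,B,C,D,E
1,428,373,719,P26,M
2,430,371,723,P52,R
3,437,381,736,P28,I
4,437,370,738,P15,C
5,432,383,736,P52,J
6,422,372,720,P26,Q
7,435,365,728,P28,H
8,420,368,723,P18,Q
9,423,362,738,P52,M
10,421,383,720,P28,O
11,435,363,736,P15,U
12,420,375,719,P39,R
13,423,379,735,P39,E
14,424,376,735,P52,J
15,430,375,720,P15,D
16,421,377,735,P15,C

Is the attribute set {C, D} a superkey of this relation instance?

Yes

All 16 rows have distinct {C, D} values, so {C, D} → (all attributes) holds and {C, D} is a superkey.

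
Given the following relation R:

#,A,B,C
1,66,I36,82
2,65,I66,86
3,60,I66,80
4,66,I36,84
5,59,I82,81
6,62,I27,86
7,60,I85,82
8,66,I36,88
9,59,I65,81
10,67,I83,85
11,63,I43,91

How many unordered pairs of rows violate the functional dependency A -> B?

2

A=66: all 3 rows agree on B — 0 pairs.
A=60: violating pairs (3,7) — 1 pair.
A=59: violating pairs (5,9) — 1 pair.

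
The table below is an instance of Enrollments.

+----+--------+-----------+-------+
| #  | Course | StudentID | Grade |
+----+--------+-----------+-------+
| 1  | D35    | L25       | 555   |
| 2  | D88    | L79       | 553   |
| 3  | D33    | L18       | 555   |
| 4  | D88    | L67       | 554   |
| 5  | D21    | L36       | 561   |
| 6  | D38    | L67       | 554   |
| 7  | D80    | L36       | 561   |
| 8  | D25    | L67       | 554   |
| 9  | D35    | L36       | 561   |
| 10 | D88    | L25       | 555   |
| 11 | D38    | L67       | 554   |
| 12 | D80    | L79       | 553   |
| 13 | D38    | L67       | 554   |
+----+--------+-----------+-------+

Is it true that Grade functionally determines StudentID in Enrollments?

Grade=555: rows 1, 3, 10 → StudentID takes values {L25, L18} — violation
Grade=553: rows 2, 12 → StudentID = L79, L79 ✓
Grade=554: rows 4, 6, 8, 11, 13 → StudentID = L67, L67, L67, L67, L67 ✓
Grade=561: rows 5, 7, 9 → StudentID = L36, L36, L36 ✓
Two rows agree on Grade but differ on StudentID, so Grade → StudentID does not hold.

No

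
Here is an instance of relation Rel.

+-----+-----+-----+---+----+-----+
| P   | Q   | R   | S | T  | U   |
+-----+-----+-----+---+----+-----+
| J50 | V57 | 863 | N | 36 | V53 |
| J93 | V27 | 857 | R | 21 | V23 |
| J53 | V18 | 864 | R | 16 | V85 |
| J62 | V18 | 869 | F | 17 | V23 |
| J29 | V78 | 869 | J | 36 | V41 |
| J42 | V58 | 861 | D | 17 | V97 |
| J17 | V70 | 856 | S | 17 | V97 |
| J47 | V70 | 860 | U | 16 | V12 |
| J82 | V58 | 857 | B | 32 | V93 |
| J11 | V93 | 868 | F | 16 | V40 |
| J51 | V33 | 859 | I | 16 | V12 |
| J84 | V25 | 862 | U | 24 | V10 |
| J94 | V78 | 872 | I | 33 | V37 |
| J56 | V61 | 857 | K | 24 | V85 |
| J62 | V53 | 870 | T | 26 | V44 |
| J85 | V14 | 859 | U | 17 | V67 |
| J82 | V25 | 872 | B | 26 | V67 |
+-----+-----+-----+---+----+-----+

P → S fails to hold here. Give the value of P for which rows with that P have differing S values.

P=J50: 1 row → S = N ✓
P=J93: 1 row → S = R ✓
P=J53: 1 row → S = R ✓
P=J62: 2 rows → S takes values {F, T} — violation
P=J29: 1 row → S = J ✓
P=J42: 1 row → S = D ✓
P=J17: 1 row → S = S ✓
P=J47: 1 row → S = U ✓
P=J82: 2 rows → S = B, B ✓
P=J11: 1 row → S = F ✓
P=J51: 1 row → S = I ✓
P=J84: 1 row → S = U ✓
P=J94: 1 row → S = I ✓
P=J56: 1 row → S = K ✓
P=J85: 1 row → S = U ✓
The only P value with inconsistent S is P=J62.

J62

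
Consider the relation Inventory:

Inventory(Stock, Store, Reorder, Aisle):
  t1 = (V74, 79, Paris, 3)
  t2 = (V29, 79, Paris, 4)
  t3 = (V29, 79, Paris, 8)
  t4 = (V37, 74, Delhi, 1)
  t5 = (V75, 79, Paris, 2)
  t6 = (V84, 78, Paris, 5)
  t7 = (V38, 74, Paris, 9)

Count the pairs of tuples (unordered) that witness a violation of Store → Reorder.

Store=79: all 4 rows agree on Reorder — 0 pairs.
Store=74: violating pairs (4,7) — 1 pair.

1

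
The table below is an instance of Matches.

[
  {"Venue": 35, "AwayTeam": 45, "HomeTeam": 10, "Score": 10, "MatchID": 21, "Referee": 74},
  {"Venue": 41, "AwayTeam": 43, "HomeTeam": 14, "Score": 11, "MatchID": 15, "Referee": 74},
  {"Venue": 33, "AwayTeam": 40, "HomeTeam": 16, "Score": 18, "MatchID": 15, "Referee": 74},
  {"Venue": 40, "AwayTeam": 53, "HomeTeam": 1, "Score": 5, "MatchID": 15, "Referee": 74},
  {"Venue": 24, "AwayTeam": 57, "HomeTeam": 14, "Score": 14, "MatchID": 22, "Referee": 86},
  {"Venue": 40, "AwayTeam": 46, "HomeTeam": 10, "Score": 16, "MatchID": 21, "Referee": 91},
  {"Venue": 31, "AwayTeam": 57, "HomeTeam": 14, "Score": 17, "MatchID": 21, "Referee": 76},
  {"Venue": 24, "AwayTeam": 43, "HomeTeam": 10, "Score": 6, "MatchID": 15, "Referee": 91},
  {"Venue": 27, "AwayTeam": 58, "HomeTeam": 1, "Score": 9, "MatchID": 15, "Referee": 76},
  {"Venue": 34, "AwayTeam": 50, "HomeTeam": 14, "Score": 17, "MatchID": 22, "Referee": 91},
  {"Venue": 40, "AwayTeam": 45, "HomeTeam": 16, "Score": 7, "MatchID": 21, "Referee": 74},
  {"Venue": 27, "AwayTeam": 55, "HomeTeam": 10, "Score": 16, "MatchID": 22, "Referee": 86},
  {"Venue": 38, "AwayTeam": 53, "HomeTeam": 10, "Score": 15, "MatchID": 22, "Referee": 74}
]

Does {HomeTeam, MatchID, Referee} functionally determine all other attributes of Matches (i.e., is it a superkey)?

Yes

All 13 rows have distinct {HomeTeam, MatchID, Referee} values, so {HomeTeam, MatchID, Referee} → (all attributes) holds and {HomeTeam, MatchID, Referee} is a superkey.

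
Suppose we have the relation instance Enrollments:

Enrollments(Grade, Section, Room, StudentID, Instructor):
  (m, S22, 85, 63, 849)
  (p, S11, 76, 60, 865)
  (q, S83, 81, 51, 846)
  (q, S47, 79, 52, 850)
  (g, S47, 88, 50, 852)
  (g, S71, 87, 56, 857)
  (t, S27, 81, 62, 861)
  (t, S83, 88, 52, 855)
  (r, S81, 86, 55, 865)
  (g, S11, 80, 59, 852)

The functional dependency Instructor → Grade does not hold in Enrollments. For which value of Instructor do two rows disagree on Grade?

Instructor=849: 1 row → Grade = m ✓
Instructor=865: 2 rows → Grade takes values {p, r} — violation
Instructor=846: 1 row → Grade = q ✓
Instructor=850: 1 row → Grade = q ✓
Instructor=852: 2 rows → Grade = g, g ✓
Instructor=857: 1 row → Grade = g ✓
Instructor=861: 1 row → Grade = t ✓
Instructor=855: 1 row → Grade = t ✓
The only Instructor value with inconsistent Grade is Instructor=865.

865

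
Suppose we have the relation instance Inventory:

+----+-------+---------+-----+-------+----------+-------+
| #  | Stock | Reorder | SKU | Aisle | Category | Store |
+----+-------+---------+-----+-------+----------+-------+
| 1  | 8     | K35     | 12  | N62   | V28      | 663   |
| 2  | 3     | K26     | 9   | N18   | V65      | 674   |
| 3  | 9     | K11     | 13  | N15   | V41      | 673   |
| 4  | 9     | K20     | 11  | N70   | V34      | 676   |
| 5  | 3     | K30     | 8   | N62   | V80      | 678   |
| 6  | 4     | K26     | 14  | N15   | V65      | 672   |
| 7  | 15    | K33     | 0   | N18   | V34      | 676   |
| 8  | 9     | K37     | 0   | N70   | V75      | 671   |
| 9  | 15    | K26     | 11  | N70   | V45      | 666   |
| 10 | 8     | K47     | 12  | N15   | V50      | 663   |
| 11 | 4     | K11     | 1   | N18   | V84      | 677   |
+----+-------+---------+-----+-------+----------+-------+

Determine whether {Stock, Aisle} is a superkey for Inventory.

No

Rows 4 and 8 have the same {Stock, Aisle} value (Stock=9, Aisle=N70) but are distinct tuples, so {Stock, Aisle} does not determine every attribute — not a superkey.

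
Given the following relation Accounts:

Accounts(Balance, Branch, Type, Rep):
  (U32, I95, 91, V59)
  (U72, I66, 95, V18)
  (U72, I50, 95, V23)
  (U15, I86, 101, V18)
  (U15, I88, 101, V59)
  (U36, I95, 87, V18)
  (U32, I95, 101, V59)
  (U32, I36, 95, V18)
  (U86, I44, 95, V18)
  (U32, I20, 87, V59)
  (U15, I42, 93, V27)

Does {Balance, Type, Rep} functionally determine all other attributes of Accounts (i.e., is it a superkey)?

Yes

All 11 rows have distinct {Balance, Type, Rep} values, so {Balance, Type, Rep} → (all attributes) holds and {Balance, Type, Rep} is a superkey.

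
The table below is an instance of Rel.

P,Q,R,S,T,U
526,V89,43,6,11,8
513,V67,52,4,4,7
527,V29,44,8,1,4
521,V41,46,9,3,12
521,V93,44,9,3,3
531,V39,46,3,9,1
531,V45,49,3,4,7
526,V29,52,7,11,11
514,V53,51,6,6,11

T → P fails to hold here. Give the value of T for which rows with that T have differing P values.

4

T=11: 2 rows → P = 526, 526 ✓
T=4: 2 rows → P takes values {513, 531} — violation
T=1: 1 row → P = 527 ✓
T=3: 2 rows → P = 521, 521 ✓
T=9: 1 row → P = 531 ✓
T=6: 1 row → P = 514 ✓
The only T value with inconsistent P is T=4.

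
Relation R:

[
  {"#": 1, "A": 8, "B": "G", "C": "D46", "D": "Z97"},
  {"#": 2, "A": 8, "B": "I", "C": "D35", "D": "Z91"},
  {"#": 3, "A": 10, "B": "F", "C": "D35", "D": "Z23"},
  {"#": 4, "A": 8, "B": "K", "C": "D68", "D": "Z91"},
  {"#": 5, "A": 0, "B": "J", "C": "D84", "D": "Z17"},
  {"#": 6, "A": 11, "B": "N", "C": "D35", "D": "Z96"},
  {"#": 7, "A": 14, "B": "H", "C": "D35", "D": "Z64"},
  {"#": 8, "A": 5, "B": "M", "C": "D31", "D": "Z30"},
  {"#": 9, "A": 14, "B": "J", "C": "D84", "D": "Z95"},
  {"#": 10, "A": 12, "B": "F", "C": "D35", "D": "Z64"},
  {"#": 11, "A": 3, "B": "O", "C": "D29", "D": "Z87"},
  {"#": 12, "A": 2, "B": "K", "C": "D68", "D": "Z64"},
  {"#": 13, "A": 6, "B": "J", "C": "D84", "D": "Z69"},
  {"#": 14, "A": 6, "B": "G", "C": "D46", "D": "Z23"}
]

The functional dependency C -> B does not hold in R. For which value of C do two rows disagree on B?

C=D46: rows 1, 14 → B = G, G ✓
C=D35: rows 2, 3, 6, 7, 10 → B takes values {I, F, N, H} — violation
C=D68: rows 4, 12 → B = K, K ✓
C=D84: rows 5, 9, 13 → B = J, J, J ✓
C=D31: row 8 → B = M ✓
C=D29: row 11 → B = O ✓
The only C value with inconsistent B is C=D35.

D35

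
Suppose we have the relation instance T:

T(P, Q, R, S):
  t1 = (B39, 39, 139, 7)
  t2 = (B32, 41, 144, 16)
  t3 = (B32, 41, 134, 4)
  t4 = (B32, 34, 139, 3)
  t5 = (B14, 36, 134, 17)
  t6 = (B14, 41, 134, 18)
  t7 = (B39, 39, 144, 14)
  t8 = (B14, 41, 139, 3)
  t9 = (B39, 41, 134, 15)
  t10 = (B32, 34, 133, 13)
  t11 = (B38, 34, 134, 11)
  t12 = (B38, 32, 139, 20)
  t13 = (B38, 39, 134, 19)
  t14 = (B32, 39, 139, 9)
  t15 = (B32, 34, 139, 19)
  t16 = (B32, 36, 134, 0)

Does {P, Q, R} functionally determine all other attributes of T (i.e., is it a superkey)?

No

Rows 4 and 15 have the same {P, Q, R} value (P=B32, Q=34, R=139) but are distinct tuples, so {P, Q, R} does not determine every attribute — not a superkey.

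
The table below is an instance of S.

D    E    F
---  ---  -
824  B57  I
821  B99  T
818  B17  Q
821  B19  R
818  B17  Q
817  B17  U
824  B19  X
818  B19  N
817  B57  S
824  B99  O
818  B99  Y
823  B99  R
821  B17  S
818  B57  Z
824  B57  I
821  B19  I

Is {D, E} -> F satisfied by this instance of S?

No

(D=824, E=B57): 2 rows → F = I, I ✓
(D=821, E=B99): 1 row → F = T ✓
(D=818, E=B17): 2 rows → F = Q, Q ✓
(D=821, E=B19): 2 rows → F takes values {R, I} — violation
(D=817, E=B17): 1 row → F = U ✓
(D=824, E=B19): 1 row → F = X ✓
(D=818, E=B19): 1 row → F = N ✓
(D=817, E=B57): 1 row → F = S ✓
(D=824, E=B99): 1 row → F = O ✓
(D=818, E=B99): 1 row → F = Y ✓
(D=823, E=B99): 1 row → F = R ✓
(D=821, E=B17): 1 row → F = S ✓
(D=818, E=B57): 1 row → F = Z ✓
Two rows agree on {D, E} but differ on F, so {D, E} -> F does not hold.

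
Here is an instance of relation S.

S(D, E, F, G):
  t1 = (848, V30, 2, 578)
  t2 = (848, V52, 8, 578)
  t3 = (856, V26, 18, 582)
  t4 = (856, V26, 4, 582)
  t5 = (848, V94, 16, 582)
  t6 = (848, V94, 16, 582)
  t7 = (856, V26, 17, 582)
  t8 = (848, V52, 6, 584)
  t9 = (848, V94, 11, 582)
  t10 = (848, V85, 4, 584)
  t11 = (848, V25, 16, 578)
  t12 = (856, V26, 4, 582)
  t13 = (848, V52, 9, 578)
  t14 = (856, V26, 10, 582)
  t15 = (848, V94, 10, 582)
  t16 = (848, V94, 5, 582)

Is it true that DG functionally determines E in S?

No

(D=848, G=578): rows 1, 2, 11, 13 → E takes values {V30, V52, V25} — violation
(D=856, G=582): rows 3, 4, 7, 12, 14 → E = V26, V26, V26, V26, V26 ✓
(D=848, G=582): rows 5, 6, 9, 15, 16 → E = V94, V94, V94, V94, V94 ✓
(D=848, G=584): rows 8, 10 → E takes values {V52, V85} — violation
Two rows agree on DG but differ on E, so DG → E does not hold.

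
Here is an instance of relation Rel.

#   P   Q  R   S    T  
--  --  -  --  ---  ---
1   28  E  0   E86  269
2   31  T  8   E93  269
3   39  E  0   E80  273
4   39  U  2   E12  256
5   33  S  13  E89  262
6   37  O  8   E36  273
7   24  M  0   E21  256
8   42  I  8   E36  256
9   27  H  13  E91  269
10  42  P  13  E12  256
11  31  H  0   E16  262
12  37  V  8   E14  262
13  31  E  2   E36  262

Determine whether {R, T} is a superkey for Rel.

All 13 rows have distinct {R, T} values, so {R, T} → (all attributes) holds and {R, T} is a superkey.

Yes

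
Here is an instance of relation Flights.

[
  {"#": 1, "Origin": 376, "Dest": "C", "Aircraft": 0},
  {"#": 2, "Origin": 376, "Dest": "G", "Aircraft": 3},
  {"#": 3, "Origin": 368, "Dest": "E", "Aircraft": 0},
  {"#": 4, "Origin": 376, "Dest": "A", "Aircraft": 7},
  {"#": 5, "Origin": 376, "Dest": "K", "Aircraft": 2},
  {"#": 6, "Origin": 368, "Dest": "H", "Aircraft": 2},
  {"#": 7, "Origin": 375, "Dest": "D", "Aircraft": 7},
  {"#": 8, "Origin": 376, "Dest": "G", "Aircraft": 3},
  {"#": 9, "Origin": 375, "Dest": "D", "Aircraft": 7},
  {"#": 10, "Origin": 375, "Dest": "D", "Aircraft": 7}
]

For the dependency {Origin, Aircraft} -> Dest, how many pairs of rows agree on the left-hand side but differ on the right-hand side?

0

(Origin=376, Aircraft=3): all 2 rows agree on Dest — 0 pairs.
(Origin=375, Aircraft=7): all 3 rows agree on Dest — 0 pairs.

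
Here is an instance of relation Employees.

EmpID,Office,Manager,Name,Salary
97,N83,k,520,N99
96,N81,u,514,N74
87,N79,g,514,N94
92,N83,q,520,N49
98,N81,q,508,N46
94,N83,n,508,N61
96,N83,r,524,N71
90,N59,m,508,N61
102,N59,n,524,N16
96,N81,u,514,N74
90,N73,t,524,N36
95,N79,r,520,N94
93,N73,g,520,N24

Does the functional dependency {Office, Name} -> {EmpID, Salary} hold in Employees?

(Office=N83, Name=520): 2 rows → {EmpID,Salary} takes values {(97, N99), (92, N49)} — violation
(Office=N81, Name=514): 2 rows → {EmpID,Salary} = (96, N74), (96, N74) ✓
(Office=N79, Name=514): 1 row → {EmpID,Salary} = (87, N94) ✓
(Office=N81, Name=508): 1 row → {EmpID,Salary} = (98, N46) ✓
(Office=N83, Name=508): 1 row → {EmpID,Salary} = (94, N61) ✓
(Office=N83, Name=524): 1 row → {EmpID,Salary} = (96, N71) ✓
(Office=N59, Name=508): 1 row → {EmpID,Salary} = (90, N61) ✓
(Office=N59, Name=524): 1 row → {EmpID,Salary} = (102, N16) ✓
(Office=N73, Name=524): 1 row → {EmpID,Salary} = (90, N36) ✓
(Office=N79, Name=520): 1 row → {EmpID,Salary} = (95, N94) ✓
(Office=N73, Name=520): 1 row → {EmpID,Salary} = (93, N24) ✓
Two rows agree on {Office, Name} but differ on {EmpID, Salary}, so {Office, Name} -> {EmpID, Salary} does not hold.

No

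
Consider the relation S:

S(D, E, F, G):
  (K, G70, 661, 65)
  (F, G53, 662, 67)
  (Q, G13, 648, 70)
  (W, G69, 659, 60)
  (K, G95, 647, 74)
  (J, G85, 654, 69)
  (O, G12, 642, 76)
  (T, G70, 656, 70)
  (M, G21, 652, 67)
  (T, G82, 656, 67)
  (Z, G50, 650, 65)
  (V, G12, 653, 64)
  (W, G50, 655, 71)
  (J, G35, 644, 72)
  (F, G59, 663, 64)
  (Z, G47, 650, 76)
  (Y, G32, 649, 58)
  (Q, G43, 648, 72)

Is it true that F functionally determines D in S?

Yes

F=661: 1 row → D = K ✓
F=662: 1 row → D = F ✓
F=648: 2 rows → D = Q, Q ✓
F=659: 1 row → D = W ✓
F=647: 1 row → D = K ✓
F=654: 1 row → D = J ✓
F=642: 1 row → D = O ✓
F=656: 2 rows → D = T, T ✓
F=652: 1 row → D = M ✓
F=650: 2 rows → D = Z, Z ✓
F=653: 1 row → D = V ✓
F=655: 1 row → D = W ✓
F=644: 1 row → D = J ✓
F=663: 1 row → D = F ✓
F=649: 1 row → D = Y ✓
Every F value is associated with a single D value, so F → D holds.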